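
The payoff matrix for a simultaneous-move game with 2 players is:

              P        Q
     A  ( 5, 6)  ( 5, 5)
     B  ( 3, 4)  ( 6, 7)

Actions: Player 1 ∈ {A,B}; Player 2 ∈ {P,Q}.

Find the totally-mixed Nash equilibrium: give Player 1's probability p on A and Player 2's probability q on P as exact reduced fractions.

p=3/4, q=1/3

P1 indiff ⇒ q·5+(1-q)·5 = q·3+(1-q)·6 ⇒ q(2) = (1-q)(1) ⇒ q = 1/3
P2 indiff ⇒ p·6+(1-p)·4 = p·5+(1-p)·7 ⇒ p(1) = (1-p)(3) ⇒ p = 3/4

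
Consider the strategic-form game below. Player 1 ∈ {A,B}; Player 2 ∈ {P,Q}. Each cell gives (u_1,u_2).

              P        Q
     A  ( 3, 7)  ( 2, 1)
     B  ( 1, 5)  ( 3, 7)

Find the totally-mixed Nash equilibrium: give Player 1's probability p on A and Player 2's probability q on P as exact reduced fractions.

P1 indiff ⇒ q·3+(1-q)·2 = q·1+(1-q)·3 ⇒ q(2) = (1-q)(1) ⇒ q = 1/3
P2 indiff ⇒ p·7+(1-p)·5 = p·1+(1-p)·7 ⇒ p(6) = (1-p)(2) ⇒ p = 1/4

(p,q) = (1/4, 1/3)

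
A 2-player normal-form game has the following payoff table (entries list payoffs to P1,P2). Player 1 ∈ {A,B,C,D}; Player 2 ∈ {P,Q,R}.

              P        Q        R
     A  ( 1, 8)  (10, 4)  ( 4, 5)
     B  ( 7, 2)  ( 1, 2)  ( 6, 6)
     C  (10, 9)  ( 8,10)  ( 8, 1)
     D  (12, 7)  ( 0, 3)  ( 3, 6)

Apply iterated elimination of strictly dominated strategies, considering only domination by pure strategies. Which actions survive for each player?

P1 drop B (C beats it: P:10>7 Q:8>1 R:8>6)
P2 drop R (P beats it: A:8>5 C:9>1 D:7>6)
P1→{A,C,D} P2→{P,Q}

Survivors P1:{A,C,D} P2:{P,Q}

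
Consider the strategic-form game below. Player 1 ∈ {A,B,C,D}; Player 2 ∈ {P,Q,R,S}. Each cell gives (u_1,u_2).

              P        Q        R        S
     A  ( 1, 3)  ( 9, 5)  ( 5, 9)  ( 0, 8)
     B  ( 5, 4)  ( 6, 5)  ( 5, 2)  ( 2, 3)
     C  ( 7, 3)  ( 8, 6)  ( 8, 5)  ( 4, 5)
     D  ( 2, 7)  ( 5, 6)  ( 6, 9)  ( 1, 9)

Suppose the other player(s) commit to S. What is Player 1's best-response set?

argmax u_1 = {C}

u_1(A vs S) = 0
u_1(B vs S) = 2
u_1(C vs S) = 4
u_1(D vs S) = 1
max payoff 4 at {C}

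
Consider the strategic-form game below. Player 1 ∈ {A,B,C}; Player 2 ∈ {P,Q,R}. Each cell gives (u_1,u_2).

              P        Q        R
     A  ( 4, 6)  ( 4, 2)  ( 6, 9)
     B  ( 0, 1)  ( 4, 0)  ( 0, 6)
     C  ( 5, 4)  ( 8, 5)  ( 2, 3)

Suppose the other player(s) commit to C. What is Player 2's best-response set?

BR_2 = {Q}

u_2(P vs C) = 4
u_2(Q vs C) = 5
u_2(R vs C) = 3
max payoff 5 at {Q}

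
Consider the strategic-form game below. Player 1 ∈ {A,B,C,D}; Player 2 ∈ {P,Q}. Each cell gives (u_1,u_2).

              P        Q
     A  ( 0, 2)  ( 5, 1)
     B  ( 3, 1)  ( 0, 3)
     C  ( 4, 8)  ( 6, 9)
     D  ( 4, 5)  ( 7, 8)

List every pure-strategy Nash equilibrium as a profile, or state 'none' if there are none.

(A,P): not NE [P1→D gives 4>0]
(A,Q): not NE [P1→D gives 7>5; P2→P gives 2>1]
(B,P): not NE [P1→D gives 4>3; P2→Q gives 3>1]
(B,Q): not NE [P1→D gives 7>0]
(C,P): not NE [P2→Q gives 9>8]
(C,Q): not NE [P1→D gives 7>6]
(D,P): not NE [P2→Q gives 8>5]
(D,Q): NE

Nash profiles: (D,Q)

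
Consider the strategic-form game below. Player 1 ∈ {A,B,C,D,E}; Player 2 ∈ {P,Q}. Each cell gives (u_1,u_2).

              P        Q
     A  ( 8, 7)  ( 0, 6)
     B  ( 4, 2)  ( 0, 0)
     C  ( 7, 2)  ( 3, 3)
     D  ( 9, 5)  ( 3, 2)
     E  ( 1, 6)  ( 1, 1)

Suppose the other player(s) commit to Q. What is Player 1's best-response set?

u_1(A vs Q) = 0
u_1(B vs Q) = 0
u_1(C vs Q) = 3
u_1(D vs Q) = 3
u_1(E vs Q) = 1
max payoff 3 at {C,D}

P1 best: {C,D}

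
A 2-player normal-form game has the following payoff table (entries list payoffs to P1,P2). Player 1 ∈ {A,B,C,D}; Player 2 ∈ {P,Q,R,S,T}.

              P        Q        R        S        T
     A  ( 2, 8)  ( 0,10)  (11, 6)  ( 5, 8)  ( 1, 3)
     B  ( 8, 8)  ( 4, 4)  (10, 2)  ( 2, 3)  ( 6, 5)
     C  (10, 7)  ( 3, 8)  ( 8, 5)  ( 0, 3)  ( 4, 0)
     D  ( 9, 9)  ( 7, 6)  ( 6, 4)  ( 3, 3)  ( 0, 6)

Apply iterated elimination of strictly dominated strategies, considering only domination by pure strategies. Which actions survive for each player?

P2 drop R (P beats it: A:8>6 B:8>2 C:7>5 D:9>4)
P2 drop S (Q beats it: A:10>8 B:4>3 C:8>3 D:6>3)
P1 drop A (B beats it: P:8>2 Q:4>0 T:6>1)
P2 drop T (P beats it: B:8>5 C:7>0 D:9>6)
P1 drop B (D beats it: P:9>8 Q:7>4)
P1→{C,D} P2→{P,Q}

Survivors P1:{C,D} P2:{P,Q}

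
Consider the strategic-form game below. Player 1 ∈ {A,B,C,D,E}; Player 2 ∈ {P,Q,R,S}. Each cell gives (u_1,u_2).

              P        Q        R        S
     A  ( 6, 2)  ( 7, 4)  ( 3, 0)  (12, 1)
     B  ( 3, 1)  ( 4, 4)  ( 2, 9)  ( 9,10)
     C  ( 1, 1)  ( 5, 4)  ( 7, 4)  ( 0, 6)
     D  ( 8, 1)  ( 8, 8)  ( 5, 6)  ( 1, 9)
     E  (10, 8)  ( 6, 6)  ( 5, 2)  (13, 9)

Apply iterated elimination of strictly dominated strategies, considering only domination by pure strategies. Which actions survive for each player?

Survivors P1:{A,D,E} P2:{P,Q,S}

P1 drop B (A beats it: P:6>3 Q:7>4 R:3>2 S:12>9)
P2 drop R (S beats it: A:1>0 C:6>4 D:9>6 E:9>2)
P1 drop C (A beats it: P:6>1 Q:7>5 S:12>0)
P1→{A,D,E} P2→{P,Q,S}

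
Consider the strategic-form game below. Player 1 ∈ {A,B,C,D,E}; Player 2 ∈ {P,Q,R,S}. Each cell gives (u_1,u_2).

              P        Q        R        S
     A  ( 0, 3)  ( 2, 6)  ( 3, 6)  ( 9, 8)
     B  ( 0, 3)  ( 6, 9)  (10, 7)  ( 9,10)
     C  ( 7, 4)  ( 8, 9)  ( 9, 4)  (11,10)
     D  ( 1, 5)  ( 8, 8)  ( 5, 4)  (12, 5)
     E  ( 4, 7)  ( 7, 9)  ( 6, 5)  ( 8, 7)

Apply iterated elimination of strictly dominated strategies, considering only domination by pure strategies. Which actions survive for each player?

P1 drop A (C beats it: P:7>0 Q:8>2 R:9>3 S:11>9)
P1 drop E (C beats it: P:7>4 Q:8>7 R:9>6 S:11>8)
P2 drop P (Q beats it: B:9>3 C:9>4 D:8>5)
P2 drop R (Q beats it: B:9>7 C:9>4 D:8>4)
P1 drop B (C beats it: Q:8>6 S:11>9)
P1→{C,D} P2→{Q,S}

Survivors P1:{C,D} P2:{Q,S}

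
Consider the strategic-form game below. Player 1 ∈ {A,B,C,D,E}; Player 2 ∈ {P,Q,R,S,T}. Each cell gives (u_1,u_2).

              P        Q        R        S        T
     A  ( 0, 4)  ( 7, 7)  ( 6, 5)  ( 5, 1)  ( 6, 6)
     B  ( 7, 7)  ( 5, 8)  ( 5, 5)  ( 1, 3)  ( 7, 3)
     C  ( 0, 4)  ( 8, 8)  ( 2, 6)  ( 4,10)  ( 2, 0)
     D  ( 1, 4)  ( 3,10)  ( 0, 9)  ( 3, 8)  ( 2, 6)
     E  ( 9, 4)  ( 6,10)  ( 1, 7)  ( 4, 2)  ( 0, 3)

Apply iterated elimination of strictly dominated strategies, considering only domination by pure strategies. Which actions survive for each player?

P2 drop P (Q beats it: A:7>4 B:8>7 C:8>4 D:10>4 E:10>4)
P1 drop D (A beats it: Q:7>3 R:6>0 S:5>3 T:6>2)
P1 drop E (A beats it: Q:7>6 R:6>1 S:5>4 T:6>0)
P2 drop R (Q beats it: A:7>5 B:8>5 C:8>6)
P2 drop T (Q beats it: A:7>6 B:8>3 C:8>0)
P1 drop B (A beats it: Q:7>5 S:5>1)
P1→{A,C} P2→{Q,S}

IESDS → P1:{A,C} P2:{Q,S}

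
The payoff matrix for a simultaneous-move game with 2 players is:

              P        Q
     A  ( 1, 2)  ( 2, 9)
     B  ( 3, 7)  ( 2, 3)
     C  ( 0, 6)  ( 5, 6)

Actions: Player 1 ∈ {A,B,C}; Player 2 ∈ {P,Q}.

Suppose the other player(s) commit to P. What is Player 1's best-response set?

P1 best: {B}

u_1(A vs P) = 1
u_1(B vs P) = 3
u_1(C vs P) = 0
max payoff 3 at {B}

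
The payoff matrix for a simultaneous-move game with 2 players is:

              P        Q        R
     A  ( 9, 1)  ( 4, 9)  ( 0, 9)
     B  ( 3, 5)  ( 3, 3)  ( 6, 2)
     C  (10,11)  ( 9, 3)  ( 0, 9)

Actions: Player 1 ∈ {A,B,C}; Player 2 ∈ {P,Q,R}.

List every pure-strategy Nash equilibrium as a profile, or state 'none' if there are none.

Nash profiles: (C,P)

(A,P): not NE [P1→C gives 10>9; P2→R gives 9>1]
(A,Q): not NE [P1→C gives 9>4]
(A,R): not NE [P1→B gives 6>0]
(B,P): not NE [P1→C gives 10>3]
(B,Q): not NE [P1→C gives 9>3; P2→P gives 5>3]
(B,R): not NE [P2→P gives 5>2]
(C,P): NE
(C,Q): not NE [P2→P gives 11>3]
(C,R): not NE [P1→B gives 6>0; P2→P gives 11>9]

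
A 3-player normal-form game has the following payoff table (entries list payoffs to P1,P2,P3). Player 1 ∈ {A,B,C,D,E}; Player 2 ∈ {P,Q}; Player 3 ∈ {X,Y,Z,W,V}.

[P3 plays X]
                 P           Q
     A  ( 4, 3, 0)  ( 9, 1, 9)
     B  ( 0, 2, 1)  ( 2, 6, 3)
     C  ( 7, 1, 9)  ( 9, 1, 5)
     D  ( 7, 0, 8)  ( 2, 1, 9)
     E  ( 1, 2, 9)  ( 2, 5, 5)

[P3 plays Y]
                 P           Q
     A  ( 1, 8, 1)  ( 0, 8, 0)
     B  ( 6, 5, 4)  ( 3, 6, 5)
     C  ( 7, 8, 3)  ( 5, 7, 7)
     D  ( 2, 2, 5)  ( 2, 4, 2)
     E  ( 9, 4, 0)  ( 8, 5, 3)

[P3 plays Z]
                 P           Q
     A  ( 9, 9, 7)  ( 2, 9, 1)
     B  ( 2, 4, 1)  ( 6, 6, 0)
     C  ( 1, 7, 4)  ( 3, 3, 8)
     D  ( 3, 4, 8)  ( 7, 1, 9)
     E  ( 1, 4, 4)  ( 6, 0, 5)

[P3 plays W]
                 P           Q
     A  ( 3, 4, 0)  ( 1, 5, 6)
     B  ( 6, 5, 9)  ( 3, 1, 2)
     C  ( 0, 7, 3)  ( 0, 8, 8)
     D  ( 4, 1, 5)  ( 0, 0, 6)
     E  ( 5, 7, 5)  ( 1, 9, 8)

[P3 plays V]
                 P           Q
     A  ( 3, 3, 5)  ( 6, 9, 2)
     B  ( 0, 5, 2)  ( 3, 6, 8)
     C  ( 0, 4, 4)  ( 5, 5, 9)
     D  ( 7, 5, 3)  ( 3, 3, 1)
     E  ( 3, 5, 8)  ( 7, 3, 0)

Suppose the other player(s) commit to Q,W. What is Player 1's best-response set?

u_1(A vs Q,W) = 1
u_1(B vs Q,W) = 3
u_1(C vs Q,W) = 0
u_1(D vs Q,W) = 0
u_1(E vs Q,W) = 1
max payoff 3 at {B}

P1 best: {B}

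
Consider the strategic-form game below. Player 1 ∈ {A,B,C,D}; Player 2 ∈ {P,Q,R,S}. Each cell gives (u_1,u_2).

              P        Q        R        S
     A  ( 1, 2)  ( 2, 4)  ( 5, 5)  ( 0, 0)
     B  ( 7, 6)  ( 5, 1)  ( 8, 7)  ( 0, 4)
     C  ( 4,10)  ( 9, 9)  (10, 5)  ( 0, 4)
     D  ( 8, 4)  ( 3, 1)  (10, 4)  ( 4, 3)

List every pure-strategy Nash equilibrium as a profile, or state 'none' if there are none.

PSNE = {(D,P), (D,R)}

(A,P): not NE [P1→D gives 8>1; P2→R gives 5>2]
(A,Q): not NE [P1→C gives 9>2; P2→R gives 5>4]
(A,R): not NE [P1→D gives 10>5]
(A,S): not NE [P1→D gives 4>0; P2→R gives 5>0]
(B,P): not NE [P1→D gives 8>7; P2→R gives 7>6]
(B,Q): not NE [P1→C gives 9>5; P2→R gives 7>1]
(B,R): not NE [P1→D gives 10>8]
(B,S): not NE [P1→D gives 4>0; P2→R gives 7>4]
(C,P): not NE [P1→D gives 8>4]
(C,Q): not NE [P2→P gives 10>9]
(C,R): not NE [P2→P gives 10>5]
(C,S): not NE [P1→D gives 4>0; P2→P gives 10>4]
(D,P): NE
(D,Q): not NE [P1→C gives 9>3; P2→R gives 4>1]
(D,R): NE
(D,S): not NE [P2→R gives 4>3]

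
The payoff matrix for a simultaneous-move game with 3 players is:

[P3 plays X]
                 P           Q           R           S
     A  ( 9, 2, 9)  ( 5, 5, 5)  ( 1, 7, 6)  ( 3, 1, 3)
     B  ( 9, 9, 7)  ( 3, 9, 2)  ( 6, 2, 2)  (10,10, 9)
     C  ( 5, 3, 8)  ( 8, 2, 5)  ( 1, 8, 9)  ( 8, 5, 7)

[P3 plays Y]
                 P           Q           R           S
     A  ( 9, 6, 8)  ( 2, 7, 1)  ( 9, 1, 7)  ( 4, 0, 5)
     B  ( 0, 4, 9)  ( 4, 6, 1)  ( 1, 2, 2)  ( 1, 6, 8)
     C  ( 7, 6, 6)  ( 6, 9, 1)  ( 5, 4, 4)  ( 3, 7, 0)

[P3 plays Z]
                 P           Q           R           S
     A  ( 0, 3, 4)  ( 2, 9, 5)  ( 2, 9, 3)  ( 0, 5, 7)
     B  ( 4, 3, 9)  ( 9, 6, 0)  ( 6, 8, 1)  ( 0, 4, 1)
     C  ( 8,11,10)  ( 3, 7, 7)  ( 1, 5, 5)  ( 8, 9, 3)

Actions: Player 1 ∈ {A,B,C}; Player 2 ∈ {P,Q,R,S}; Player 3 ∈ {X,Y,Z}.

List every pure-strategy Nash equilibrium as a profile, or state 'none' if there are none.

PSNE = {(B,S,X), (C,P,Z)}

(A,P,X): not NE [P2→R gives 7>2]
(A,P,Y): not NE [P2→Q gives 7>6; P3→X gives 9>8]
(A,P,Z): not NE [P1→C gives 8>0; P2→R gives 9>3; P3→X gives 9>4]
(A,Q,X): not NE [P1→C gives 8>5; P2→R gives 7>5]
(A,Q,Y): not NE [P1→C gives 6>2; P3→Z gives 5>1]
(A,Q,Z): not NE [P1→B gives 9>2]
(A,R,X): not NE [P1→B gives 6>1; P3→Y gives 7>6]
(A,R,Y): not NE [P2→Q gives 7>1]
(A,R,Z): not NE [P1→B gives 6>2; P3→Y gives 7>3]
(A,S,X): not NE [P1→B gives 10>3; P2→R gives 7>1; P3→Z gives 7>3]
(A,S,Y): not NE [P2→Q gives 7>0; P3→Z gives 7>5]
(A,S,Z): not NE [P1→C gives 8>0; P2→R gives 9>5]
(B,P,X): not NE [P2→S gives 10>9; P3→Z gives 9>7]
(B,P,Y): not NE [P1→A gives 9>0; P2→S gives 6>4]
(B,P,Z): not NE [P1→C gives 8>4; P2→R gives 8>3]
(B,Q,X): not NE [P1→C gives 8>3; P2→S gives 10>9]
(B,Q,Y): not NE [P1→C gives 6>4; P3→X gives 2>1]
(B,Q,Z): not NE [P2→R gives 8>6; P3→X gives 2>0]
(B,R,X): not NE [P2→S gives 10>2]
(B,R,Y): not NE [P1→A gives 9>1; P2→S gives 6>2]
(B,R,Z): not NE [P3→Y gives 2>1]
(B,S,X): NE
(B,S,Y): not NE [P1→A gives 4>1; P3→X gives 9>8]
(B,S,Z): not NE [P1→C gives 8>0; P2→R gives 8>4; P3→X gives 9>1]
(C,P,X): not NE [P1→B gives 9>5; P2→R gives 8>3; P3→Z gives 10>8]
(C,P,Y): not NE [P1→A gives 9>7; P2→Q gives 9>6; P3→Z gives 10>6]
(C,P,Z): NE
(C,Q,X): not NE [P2→R gives 8>2; P3→Z gives 7>5]
(C,Q,Y): not NE [P3→Z gives 7>1]
(C,Q,Z): not NE [P1→B gives 9>3; P2→P gives 11>7]
(C,R,X): not NE [P1→B gives 6>1]
(C,R,Y): not NE [P1→A gives 9>5; P2→Q gives 9>4; P3→X gives 9>4]
(C,R,Z): not NE [P1→B gives 6>1; P2→P gives 11>5; P3→X gives 9>5]
(C,S,X): not NE [P1→B gives 10>8; P2→R gives 8>5]
(C,S,Y): not NE [P1→A gives 4>3; P2→Q gives 9>7; P3→X gives 7>0]
(C,S,Z): not NE [P2→P gives 11>9; P3→X gives 7>3]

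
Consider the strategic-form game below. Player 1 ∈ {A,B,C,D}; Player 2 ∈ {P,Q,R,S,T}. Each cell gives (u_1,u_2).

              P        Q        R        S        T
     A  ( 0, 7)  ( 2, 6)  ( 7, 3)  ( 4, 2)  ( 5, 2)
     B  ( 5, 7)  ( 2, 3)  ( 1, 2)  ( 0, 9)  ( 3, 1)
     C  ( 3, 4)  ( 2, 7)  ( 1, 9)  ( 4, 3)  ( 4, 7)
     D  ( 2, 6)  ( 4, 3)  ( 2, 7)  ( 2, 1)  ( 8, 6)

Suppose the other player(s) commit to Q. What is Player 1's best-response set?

u_1(A vs Q) = 2
u_1(B vs Q) = 2
u_1(C vs Q) = 2
u_1(D vs Q) = 4
max payoff 4 at {D}

P1 best: {D}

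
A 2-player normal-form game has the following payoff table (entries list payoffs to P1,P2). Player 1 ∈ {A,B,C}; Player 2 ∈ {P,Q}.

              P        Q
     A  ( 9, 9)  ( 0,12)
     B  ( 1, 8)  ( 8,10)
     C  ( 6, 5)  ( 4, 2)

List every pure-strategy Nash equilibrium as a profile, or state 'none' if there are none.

NE set: (B,Q)

(A,P): not NE [P2→Q gives 12>9]
(A,Q): not NE [P1→B gives 8>0]
(B,P): not NE [P1→A gives 9>1; P2→Q gives 10>8]
(B,Q): NE
(C,P): not NE [P1→A gives 9>6]
(C,Q): not NE [P1→B gives 8>4; P2→P gives 5>2]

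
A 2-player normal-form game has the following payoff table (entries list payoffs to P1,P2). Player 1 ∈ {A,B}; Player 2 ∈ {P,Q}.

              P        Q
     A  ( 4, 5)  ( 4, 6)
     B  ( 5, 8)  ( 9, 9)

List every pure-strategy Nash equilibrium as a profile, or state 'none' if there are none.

(A,P): not NE [P1→B gives 5>4; P2→Q gives 6>5]
(A,Q): not NE [P1→B gives 9>4]
(B,P): not NE [P2→Q gives 9>8]
(B,Q): NE

PSNE = {(B,Q)}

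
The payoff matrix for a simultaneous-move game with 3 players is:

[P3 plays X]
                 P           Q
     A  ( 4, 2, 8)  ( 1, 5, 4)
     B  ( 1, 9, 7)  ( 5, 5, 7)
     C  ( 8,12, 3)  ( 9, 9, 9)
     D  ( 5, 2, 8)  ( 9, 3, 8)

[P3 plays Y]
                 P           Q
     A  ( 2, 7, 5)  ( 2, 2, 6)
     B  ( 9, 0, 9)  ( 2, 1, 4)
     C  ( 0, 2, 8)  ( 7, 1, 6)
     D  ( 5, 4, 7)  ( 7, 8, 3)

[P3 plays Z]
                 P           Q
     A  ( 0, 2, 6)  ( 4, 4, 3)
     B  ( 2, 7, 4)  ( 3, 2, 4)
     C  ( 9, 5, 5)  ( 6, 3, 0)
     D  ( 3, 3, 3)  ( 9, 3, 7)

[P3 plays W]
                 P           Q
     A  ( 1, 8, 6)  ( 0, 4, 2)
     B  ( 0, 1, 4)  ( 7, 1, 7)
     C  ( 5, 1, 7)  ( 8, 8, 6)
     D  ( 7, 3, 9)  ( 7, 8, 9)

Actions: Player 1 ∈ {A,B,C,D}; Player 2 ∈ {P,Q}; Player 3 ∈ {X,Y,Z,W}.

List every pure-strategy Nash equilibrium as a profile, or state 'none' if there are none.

PSNE: ∅

(A,P,X): not NE [P1→C gives 8>4; P2→Q gives 5>2]
(A,P,Y): not NE [P1→B gives 9>2; P3→X gives 8>5]
(A,P,Z): not NE [P1→C gives 9>0; P2→Q gives 4>2; P3→X gives 8>6]
(A,P,W): not NE [P1→D gives 7>1; P3→X gives 8>6]
(A,Q,X): not NE [P1→D gives 9>1; P3→Y gives 6>4]
(A,Q,Y): not NE [P1→D gives 7>2; P2→P gives 7>2]
(A,Q,Z): not NE [P1→D gives 9>4; P3→Y gives 6>3]
(A,Q,W): not NE [P1→C gives 8>0; P2→P gives 8>4; P3→Y gives 6>2]
(B,P,X): not NE [P1→C gives 8>1; P3→Y gives 9>7]
(B,P,Y): not NE [P2→Q gives 1>0]
(B,P,Z): not NE [P1→C gives 9>2; P3→Y gives 9>4]
(B,P,W): not NE [P1→D gives 7>0; P3→Y gives 9>4]
(B,Q,X): not NE [P1→D gives 9>5; P2→P gives 9>5]
(B,Q,Y): not NE [P1→D gives 7>2; P3→W gives 7>4]
(B,Q,Z): not NE [P1→D gives 9>3; P2→P gives 7>2; P3→W gives 7>4]
(B,Q,W): not NE [P1→C gives 8>7]
(C,P,X): not NE [P3→Y gives 8>3]
(C,P,Y): not NE [P1→B gives 9>0]
(C,P,Z): not NE [P3→Y gives 8>5]
(C,P,W): not NE [P1→D gives 7>5; P2→Q gives 8>1; P3→Y gives 8>7]
(C,Q,X): not NE [P2→P gives 12>9]
(C,Q,Y): not NE [P2→P gives 2>1; P3→X gives 9>6]
(C,Q,Z): not NE [P1→D gives 9>6; P2→P gives 5>3; P3→X gives 9>0]
(C,Q,W): not NE [P3→X gives 9>6]
(D,P,X): not NE [P1→C gives 8>5; P2→Q gives 3>2; P3→W gives 9>8]
(D,P,Y): not NE [P1→B gives 9>5; P2→Q gives 8>4; P3→W gives 9>7]
(D,P,Z): not NE [P1→C gives 9>3; P3→W gives 9>3]
(D,P,W): not NE [P2→Q gives 8>3]
(D,Q,X): not NE [P3→W gives 9>8]
(D,Q,Y): not NE [P3→W gives 9>3]
(D,Q,Z): not NE [P3→W gives 9>7]
(D,Q,W): not NE [P1→C gives 8>7]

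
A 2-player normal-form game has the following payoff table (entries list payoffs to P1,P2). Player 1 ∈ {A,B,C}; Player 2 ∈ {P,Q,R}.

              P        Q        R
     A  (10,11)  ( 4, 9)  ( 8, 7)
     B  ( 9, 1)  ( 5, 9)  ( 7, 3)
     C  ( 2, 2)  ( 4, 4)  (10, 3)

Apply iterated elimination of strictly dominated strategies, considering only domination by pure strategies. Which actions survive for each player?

Survivors P1:{A,B} P2:{P,Q}

P2 drop R (Q beats it: A:9>7 B:9>3 C:4>3)
P1 drop C (B beats it: P:9>2 Q:5>4)
P1→{A,B} P2→{P,Q}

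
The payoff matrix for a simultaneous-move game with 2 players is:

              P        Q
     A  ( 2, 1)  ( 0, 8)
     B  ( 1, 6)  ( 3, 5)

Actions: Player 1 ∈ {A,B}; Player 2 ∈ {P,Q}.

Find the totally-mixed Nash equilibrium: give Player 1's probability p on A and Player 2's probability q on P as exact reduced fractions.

P1 indiff ⇒ q·2+(1-q)·0 = q·1+(1-q)·3 ⇒ q(1) = (1-q)(3) ⇒ q = 3/4
P2 indiff ⇒ p·1+(1-p)·6 = p·8+(1-p)·5 ⇒ p(-7) = (1-p)(-1) ⇒ p = 1/8

p=1/8, q=3/4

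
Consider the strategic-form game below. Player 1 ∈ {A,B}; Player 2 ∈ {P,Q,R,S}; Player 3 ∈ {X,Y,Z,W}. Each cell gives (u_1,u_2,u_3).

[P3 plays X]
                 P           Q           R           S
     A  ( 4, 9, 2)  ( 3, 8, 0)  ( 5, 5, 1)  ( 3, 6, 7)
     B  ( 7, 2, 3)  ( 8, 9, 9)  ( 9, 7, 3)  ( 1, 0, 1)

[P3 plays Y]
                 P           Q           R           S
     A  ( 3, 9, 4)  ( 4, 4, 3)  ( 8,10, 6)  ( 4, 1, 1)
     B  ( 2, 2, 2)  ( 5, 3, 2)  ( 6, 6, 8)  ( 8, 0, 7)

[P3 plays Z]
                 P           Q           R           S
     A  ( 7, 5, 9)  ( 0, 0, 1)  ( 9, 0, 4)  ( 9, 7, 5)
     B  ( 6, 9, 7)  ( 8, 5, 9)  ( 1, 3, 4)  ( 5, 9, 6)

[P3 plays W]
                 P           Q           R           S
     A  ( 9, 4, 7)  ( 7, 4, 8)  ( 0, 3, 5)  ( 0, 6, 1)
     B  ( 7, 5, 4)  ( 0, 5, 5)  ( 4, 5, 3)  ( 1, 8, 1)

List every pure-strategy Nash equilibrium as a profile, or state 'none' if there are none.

NE set: (A,R,Y), (B,Q,X)

(A,P,X): not NE [P1→B gives 7>4; P3→Z gives 9>2]
(A,P,Y): not NE [P2→R gives 10>9; P3→Z gives 9>4]
(A,P,Z): not NE [P2→S gives 7>5]
(A,P,W): not NE [P2→S gives 6>4; P3→Z gives 9>7]
(A,Q,X): not NE [P1→B gives 8>3; P2→P gives 9>8; P3→W gives 8>0]
(A,Q,Y): not NE [P1→B gives 5>4; P2→R gives 10>4; P3→W gives 8>3]
(A,Q,Z): not NE [P1→B gives 8>0; P2→S gives 7>0; P3→W gives 8>1]
(A,Q,W): not NE [P2→S gives 6>4]
(A,R,X): not NE [P1→B gives 9>5; P2→P gives 9>5; P3→Y gives 6>1]
(A,R,Y): NE
(A,R,Z): not NE [P2→S gives 7>0; P3→Y gives 6>4]
(A,R,W): not NE [P1→B gives 4>0; P2→S gives 6>3; P3→Y gives 6>5]
(A,S,X): not NE [P2→P gives 9>6]
(A,S,Y): not NE [P1→B gives 8>4; P2→R gives 10>1; P3→X gives 7>1]
(A,S,Z): not NE [P3→X gives 7>5]
(A,S,W): not NE [P1→B gives 1>0; P3→X gives 7>1]
(B,P,X): not NE [P2→Q gives 9>2; P3→Z gives 7>3]
(B,P,Y): not NE [P1→A gives 3>2; P2→R gives 6>2; P3→Z gives 7>2]
(B,P,Z): not NE [P1→A gives 7>6]
(B,P,W): not NE [P1→A gives 9>7; P2→S gives 8>5; P3→Z gives 7>4]
(B,Q,X): NE
(B,Q,Y): not NE [P2→R gives 6>3; P3→Z gives 9>2]
(B,Q,Z): not NE [P2→S gives 9>5]
(B,Q,W): not NE [P1→A gives 7>0; P2→S gives 8>5; P3→Z gives 9>5]
(B,R,X): not NE [P2→Q gives 9>7; P3→Y gives 8>3]
(B,R,Y): not NE [P1→A gives 8>6]
(B,R,Z): not NE [P1→A gives 9>1; P2→S gives 9>3; P3→Y gives 8>4]
(B,R,W): not NE [P2→S gives 8>5; P3→Y gives 8>3]
(B,S,X): not NE [P1→A gives 3>1; P2→Q gives 9>0; P3→Y gives 7>1]
(B,S,Y): not NE [P2→R gives 6>0]
(B,S,Z): not NE [P1→A gives 9>5; P3→Y gives 7>6]
(B,S,W): not NE [P3→Y gives 7>1]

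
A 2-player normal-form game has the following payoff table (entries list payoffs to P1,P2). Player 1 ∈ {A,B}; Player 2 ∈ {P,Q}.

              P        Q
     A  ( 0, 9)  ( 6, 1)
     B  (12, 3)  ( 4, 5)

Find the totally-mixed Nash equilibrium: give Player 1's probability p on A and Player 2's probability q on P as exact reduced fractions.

P1 indiff ⇒ q·0+(1-q)·6 = q·12+(1-q)·4 ⇒ q(-12) = (1-q)(-2) ⇒ q = 1/7
P2 indiff ⇒ p·9+(1-p)·3 = p·1+(1-p)·5 ⇒ p(8) = (1-p)(2) ⇒ p = 1/5

(p,q) = (1/5, 1/7)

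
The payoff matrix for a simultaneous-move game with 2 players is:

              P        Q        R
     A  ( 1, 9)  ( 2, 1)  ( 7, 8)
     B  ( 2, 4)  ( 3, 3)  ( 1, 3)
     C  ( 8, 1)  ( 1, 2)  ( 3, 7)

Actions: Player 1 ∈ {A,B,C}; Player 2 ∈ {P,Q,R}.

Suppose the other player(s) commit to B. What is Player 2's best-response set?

u_2(P vs B) = 4
u_2(Q vs B) = 3
u_2(R vs B) = 3
max payoff 4 at {P}

BR_2 = {P}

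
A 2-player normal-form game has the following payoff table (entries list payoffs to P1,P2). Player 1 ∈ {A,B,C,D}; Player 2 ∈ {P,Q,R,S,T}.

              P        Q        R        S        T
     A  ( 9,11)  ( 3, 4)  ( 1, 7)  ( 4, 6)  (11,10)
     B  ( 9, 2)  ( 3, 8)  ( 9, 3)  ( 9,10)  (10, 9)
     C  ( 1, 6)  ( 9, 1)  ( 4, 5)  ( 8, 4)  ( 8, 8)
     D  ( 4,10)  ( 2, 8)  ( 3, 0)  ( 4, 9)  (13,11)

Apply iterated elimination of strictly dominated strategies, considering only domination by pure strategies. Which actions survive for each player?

IESDS → P1:{A,B,D} P2:{P,S,T}

P2 drop Q (S beats it: A:6>4 B:10>8 C:4>1 D:9>8)
P1 drop C (B beats it: P:9>1 R:9>4 S:9>8 T:10>8)
P2 drop R (T beats it: A:10>7 B:9>3 D:11>0)
P1→{A,B,D} P2→{P,S,T}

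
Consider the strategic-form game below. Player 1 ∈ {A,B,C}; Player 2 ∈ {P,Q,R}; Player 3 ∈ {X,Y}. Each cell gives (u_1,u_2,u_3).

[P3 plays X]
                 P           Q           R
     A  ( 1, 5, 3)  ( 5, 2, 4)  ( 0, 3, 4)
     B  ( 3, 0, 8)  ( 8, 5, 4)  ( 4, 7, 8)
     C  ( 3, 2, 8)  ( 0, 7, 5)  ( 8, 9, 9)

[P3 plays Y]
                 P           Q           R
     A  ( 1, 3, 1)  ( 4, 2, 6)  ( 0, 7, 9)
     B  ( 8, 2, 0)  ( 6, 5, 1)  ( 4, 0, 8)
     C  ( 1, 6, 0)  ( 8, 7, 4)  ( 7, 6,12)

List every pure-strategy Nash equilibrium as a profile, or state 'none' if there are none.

(A,P,X): not NE [P1→C gives 3>1]
(A,P,Y): not NE [P1→B gives 8>1; P2→R gives 7>3; P3→X gives 3>1]
(A,Q,X): not NE [P1→B gives 8>5; P2→P gives 5>2; P3→Y gives 6>4]
(A,Q,Y): not NE [P1→C gives 8>4; P2→R gives 7>2]
(A,R,X): not NE [P1→C gives 8>0; P2→P gives 5>3; P3→Y gives 9>4]
(A,R,Y): not NE [P1→C gives 7>0]
(B,P,X): not NE [P2→R gives 7>0]
(B,P,Y): not NE [P2→Q gives 5>2; P3→X gives 8>0]
(B,Q,X): not NE [P2→R gives 7>5]
(B,Q,Y): not NE [P1→C gives 8>6; P3→X gives 4>1]
(B,R,X): not NE [P1→C gives 8>4]
(B,R,Y): not NE [P1→C gives 7>4; P2→Q gives 5>0]
(C,P,X): not NE [P2→R gives 9>2]
(C,P,Y): not NE [P1→B gives 8>1; P2→Q gives 7>6; P3→X gives 8>0]
(C,Q,X): not NE [P1→B gives 8>0; P2→R gives 9>7]
(C,Q,Y): not NE [P3→X gives 5>4]
(C,R,X): not NE [P3→Y gives 12>9]
(C,R,Y): not NE [P2→Q gives 7>6]

No pure NE.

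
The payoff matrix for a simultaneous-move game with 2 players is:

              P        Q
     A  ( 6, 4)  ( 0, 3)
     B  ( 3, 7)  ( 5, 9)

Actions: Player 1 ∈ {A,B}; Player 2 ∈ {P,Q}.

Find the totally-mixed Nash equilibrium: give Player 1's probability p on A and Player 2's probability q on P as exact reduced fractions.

p=2/3, q=5/8

P1 indiff ⇒ q·6+(1-q)·0 = q·3+(1-q)·5 ⇒ q(3) = (1-q)(5) ⇒ q = 5/8
P2 indiff ⇒ p·4+(1-p)·7 = p·3+(1-p)·9 ⇒ p(1) = (1-p)(2) ⇒ p = 2/3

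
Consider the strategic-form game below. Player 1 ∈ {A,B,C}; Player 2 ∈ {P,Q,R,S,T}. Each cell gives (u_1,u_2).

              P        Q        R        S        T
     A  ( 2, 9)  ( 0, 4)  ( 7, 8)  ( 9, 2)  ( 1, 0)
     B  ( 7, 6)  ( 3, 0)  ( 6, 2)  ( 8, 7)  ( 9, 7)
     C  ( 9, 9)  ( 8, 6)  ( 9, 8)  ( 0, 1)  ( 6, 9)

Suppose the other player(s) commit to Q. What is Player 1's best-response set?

u_1(A vs Q) = 0
u_1(B vs Q) = 3
u_1(C vs Q) = 8
max payoff 8 at {C}

P1 best: {C}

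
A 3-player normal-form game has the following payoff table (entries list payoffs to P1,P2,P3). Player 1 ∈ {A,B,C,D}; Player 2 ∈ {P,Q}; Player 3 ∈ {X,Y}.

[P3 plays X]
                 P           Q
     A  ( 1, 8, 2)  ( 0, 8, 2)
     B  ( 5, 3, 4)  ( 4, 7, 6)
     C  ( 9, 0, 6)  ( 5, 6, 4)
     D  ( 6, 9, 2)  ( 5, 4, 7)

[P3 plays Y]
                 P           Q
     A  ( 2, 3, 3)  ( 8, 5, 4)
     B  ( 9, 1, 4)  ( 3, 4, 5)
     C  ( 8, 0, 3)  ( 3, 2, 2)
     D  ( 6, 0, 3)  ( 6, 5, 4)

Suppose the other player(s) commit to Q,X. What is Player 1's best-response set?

argmax u_1 = {C,D}

u_1(A vs Q,X) = 0
u_1(B vs Q,X) = 4
u_1(C vs Q,X) = 5
u_1(D vs Q,X) = 5
max payoff 5 at {C,D}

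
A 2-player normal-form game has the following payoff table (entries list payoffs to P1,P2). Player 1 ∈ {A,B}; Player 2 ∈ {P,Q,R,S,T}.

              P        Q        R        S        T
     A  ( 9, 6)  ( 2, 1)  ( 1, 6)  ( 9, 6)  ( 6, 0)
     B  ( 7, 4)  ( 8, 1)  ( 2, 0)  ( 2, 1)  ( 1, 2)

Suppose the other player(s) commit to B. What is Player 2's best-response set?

u_2(P vs B) = 4
u_2(Q vs B) = 1
u_2(R vs B) = 0
u_2(S vs B) = 1
u_2(T vs B) = 2
max payoff 4 at {P}

P2 best: {P}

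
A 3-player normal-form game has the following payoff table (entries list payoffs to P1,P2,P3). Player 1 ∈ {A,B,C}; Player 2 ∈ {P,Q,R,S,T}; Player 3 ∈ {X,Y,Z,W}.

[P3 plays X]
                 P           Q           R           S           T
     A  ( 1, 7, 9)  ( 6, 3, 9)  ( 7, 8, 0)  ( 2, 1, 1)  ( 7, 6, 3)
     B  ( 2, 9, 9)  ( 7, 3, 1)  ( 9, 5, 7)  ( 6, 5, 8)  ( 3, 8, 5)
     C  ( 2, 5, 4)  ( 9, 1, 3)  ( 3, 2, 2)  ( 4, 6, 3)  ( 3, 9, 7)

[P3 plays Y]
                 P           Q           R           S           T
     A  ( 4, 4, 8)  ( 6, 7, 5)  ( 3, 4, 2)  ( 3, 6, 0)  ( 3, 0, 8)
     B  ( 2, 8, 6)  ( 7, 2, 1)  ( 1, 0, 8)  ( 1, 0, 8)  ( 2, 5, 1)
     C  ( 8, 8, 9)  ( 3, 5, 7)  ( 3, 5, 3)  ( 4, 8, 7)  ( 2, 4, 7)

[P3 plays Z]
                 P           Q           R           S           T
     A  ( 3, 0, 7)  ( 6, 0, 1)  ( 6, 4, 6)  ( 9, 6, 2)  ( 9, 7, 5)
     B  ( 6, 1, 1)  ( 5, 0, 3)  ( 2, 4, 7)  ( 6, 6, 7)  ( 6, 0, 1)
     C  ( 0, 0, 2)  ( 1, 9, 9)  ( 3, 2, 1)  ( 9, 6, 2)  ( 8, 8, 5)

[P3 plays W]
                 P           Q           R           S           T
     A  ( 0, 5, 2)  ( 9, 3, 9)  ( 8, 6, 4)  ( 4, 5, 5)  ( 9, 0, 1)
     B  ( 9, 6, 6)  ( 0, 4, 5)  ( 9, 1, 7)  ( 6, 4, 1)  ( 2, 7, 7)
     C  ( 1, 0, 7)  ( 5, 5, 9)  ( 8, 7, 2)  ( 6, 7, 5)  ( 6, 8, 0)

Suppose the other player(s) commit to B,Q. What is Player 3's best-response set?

P3 best: {W}

u_3(X vs B,Q) = 1
u_3(Y vs B,Q) = 1
u_3(Z vs B,Q) = 3
u_3(W vs B,Q) = 5
max payoff 5 at {W}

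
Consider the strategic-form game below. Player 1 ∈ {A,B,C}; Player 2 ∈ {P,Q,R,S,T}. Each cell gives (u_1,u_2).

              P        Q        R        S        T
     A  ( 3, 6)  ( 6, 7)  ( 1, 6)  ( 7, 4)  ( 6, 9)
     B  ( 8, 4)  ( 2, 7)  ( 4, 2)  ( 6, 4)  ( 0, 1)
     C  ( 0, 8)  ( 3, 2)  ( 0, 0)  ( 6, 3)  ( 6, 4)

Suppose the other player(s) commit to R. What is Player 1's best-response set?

u_1(A vs R) = 1
u_1(B vs R) = 4
u_1(C vs R) = 0
max payoff 4 at {B}

BR_1 = {B}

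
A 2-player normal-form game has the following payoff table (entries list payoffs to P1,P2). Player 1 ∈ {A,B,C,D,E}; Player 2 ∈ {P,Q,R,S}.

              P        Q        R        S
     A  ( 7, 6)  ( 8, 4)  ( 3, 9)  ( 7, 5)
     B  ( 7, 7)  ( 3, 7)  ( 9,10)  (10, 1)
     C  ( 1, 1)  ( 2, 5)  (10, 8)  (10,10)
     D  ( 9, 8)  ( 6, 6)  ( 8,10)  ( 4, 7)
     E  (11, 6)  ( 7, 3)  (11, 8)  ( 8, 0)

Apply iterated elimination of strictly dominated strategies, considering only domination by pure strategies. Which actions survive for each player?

P1 drop D (E beats it: P:11>9 Q:7>6 R:11>8 S:8>4)
P2 drop P (R beats it: A:9>6 B:10>7 C:8>1 E:8>6)
P2 drop Q (R beats it: A:9>4 B:10>7 C:8>5 E:8>3)
P1 drop A (B beats it: R:9>3 S:10>7)
P1→{B,C,E} P2→{R,S}

Remaining: P1:{B,C,E} P2:{R,S}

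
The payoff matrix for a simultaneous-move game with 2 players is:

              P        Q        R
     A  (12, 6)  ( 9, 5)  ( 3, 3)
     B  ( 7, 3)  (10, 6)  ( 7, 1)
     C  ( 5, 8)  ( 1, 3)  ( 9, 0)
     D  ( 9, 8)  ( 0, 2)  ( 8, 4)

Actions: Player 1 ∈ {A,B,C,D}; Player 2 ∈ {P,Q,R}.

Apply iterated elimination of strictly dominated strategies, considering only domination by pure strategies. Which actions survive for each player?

IESDS → P1:{A,B} P2:{P,Q}

P2 drop R (P beats it: A:6>3 B:3>1 C:8>0 D:8>4)
P1 drop C (A beats it: P:12>5 Q:9>1)
P1 drop D (A beats it: P:12>9 Q:9>0)
P1→{A,B} P2→{P,Q}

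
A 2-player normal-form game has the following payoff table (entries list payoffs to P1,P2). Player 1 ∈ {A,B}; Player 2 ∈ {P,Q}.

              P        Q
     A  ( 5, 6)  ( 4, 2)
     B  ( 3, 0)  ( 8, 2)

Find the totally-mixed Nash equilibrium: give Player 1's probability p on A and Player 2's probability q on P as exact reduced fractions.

p=1/3, q=2/3

P1 indiff ⇒ q·5+(1-q)·4 = q·3+(1-q)·8 ⇒ q(2) = (1-q)(4) ⇒ q = 2/3
P2 indiff ⇒ p·6+(1-p)·0 = p·2+(1-p)·2 ⇒ p(4) = (1-p)(2) ⇒ p = 1/3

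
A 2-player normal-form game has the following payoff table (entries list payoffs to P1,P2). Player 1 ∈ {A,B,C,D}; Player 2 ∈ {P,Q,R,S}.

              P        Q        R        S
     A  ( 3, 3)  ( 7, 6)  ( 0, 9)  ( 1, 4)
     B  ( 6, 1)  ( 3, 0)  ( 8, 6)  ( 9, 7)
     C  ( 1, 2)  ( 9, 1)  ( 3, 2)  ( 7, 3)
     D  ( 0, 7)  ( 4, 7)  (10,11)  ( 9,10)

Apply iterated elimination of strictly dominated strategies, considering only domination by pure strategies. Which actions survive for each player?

P2 drop P (S beats it: A:4>3 B:7>1 C:3>2 D:10>7)
P1 drop A (C beats it: Q:9>7 R:3>0 S:7>1)
P2 drop Q (R beats it: B:6>0 C:2>1 D:11>7)
P1 drop C (B beats it: R:8>3 S:9>7)
P1→{B,D} P2→{R,S}

IESDS → P1:{B,D} P2:{R,S}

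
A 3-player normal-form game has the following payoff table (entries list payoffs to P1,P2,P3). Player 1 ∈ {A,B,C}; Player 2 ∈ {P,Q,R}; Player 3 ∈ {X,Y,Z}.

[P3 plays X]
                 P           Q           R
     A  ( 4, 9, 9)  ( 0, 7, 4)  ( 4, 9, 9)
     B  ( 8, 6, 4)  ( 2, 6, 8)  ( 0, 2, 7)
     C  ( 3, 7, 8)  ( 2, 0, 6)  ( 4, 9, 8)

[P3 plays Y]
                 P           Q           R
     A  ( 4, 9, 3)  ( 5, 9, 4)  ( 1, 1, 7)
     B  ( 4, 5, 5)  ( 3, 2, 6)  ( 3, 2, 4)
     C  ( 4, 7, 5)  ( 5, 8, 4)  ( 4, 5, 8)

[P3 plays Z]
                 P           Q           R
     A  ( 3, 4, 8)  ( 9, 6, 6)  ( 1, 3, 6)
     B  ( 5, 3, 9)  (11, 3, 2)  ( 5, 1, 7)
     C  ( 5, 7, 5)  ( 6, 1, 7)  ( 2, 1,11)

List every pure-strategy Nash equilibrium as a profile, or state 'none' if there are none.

PSNE = {(A,R,X), (B,P,Z), (B,Q,X)}

(A,P,X): not NE [P1→B gives 8>4]
(A,P,Y): not NE [P3→X gives 9>3]
(A,P,Z): not NE [P1→C gives 5>3; P2→Q gives 6>4; P3→X gives 9>8]
(A,Q,X): not NE [P1→C gives 2>0; P2→R gives 9>7; P3→Z gives 6>4]
(A,Q,Y): not NE [P3→Z gives 6>4]
(A,Q,Z): not NE [P1→B gives 11>9]
(A,R,X): NE
(A,R,Y): not NE [P1→C gives 4>1; P2→Q gives 9>1; P3→X gives 9>7]
(A,R,Z): not NE [P1→B gives 5>1; P2→Q gives 6>3; P3→X gives 9>6]
(B,P,X): not NE [P3→Z gives 9>4]
(B,P,Y): not NE [P3→Z gives 9>5]
(B,P,Z): NE
(B,Q,X): NE
(B,Q,Y): not NE [P1→C gives 5>3; P2→P gives 5>2; P3→X gives 8>6]
(B,Q,Z): not NE [P3→X gives 8>2]
(B,R,X): not NE [P1→C gives 4>0; P2→Q gives 6>2]
(B,R,Y): not NE [P1→C gives 4>3; P2→P gives 5>2; P3→Z gives 7>4]
(B,R,Z): not NE [P2→Q gives 3>1]
(C,P,X): not NE [P1→B gives 8>3; P2→R gives 9>7]
(C,P,Y): not NE [P2→Q gives 8>7; P3→X gives 8>5]
(C,P,Z): not NE [P3→X gives 8>5]
(C,Q,X): not NE [P2→R gives 9>0; P3→Z gives 7>6]
(C,Q,Y): not NE [P3→Z gives 7>4]
(C,Q,Z): not NE [P1→B gives 11>6; P2→P gives 7>1]
(C,R,X): not NE [P3→Z gives 11>8]
(C,R,Y): not NE [P2→Q gives 8>5; P3→Z gives 11>8]
(C,R,Z): not NE [P1→B gives 5>2; P2→P gives 7>1]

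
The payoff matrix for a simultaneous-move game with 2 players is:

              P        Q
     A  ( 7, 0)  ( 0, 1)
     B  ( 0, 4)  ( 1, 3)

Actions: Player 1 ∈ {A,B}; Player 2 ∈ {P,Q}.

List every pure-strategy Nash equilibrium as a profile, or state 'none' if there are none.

No pure NE.

(A,P): not NE [P2→Q gives 1>0]
(A,Q): not NE [P1→B gives 1>0]
(B,P): not NE [P1→A gives 7>0]
(B,Q): not NE [P2→P gives 4>3]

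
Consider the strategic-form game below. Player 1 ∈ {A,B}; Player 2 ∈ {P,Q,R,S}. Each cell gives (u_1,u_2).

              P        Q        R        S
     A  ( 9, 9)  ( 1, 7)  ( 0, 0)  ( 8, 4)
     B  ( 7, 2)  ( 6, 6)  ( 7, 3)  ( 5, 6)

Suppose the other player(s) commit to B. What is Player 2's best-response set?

BR_2 = {Q,S}

u_2(P vs B) = 2
u_2(Q vs B) = 6
u_2(R vs B) = 3
u_2(S vs B) = 6
max payoff 6 at {Q,S}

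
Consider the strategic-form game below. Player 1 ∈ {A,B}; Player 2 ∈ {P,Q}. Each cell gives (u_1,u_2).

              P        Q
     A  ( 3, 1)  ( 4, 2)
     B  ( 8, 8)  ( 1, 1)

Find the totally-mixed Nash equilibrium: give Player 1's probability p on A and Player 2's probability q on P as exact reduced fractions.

P1 indiff ⇒ q·3+(1-q)·4 = q·8+(1-q)·1 ⇒ q(-5) = (1-q)(-3) ⇒ q = 3/8
P2 indiff ⇒ p·1+(1-p)·8 = p·2+(1-p)·1 ⇒ p(-1) = (1-p)(-7) ⇒ p = 7/8

P1 mixes 7/8 on A; P2 mixes 3/8 on P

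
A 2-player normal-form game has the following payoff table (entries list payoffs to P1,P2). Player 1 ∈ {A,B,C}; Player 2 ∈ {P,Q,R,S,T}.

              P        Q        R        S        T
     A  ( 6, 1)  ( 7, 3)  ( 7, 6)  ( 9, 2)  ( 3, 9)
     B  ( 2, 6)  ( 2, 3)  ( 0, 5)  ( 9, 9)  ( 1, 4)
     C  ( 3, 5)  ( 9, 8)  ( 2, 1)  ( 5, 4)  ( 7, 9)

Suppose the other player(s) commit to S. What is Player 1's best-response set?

argmax u_1 = {A,B}

u_1(A vs S) = 9
u_1(B vs S) = 9
u_1(C vs S) = 5
max payoff 9 at {A,B}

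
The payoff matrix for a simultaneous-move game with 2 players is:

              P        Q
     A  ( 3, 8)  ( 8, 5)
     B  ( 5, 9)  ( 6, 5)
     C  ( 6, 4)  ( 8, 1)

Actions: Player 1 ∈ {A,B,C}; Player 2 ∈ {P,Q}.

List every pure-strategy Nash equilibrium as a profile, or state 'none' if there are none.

PSNE = {(C,P)}

(A,P): not NE [P1→C gives 6>3]
(A,Q): not NE [P2→P gives 8>5]
(B,P): not NE [P1→C gives 6>5]
(B,Q): not NE [P1→C gives 8>6; P2→P gives 9>5]
(C,P): NE
(C,Q): not NE [P2→P gives 4>1]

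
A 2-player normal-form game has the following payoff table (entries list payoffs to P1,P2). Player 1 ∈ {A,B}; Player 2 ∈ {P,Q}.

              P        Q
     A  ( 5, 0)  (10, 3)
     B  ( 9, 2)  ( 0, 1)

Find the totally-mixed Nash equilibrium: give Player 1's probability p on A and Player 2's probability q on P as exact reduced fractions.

p=1/4, q=5/7

P1 indiff ⇒ q·5+(1-q)·10 = q·9+(1-q)·0 ⇒ q(-4) = (1-q)(-10) ⇒ q = 5/7
P2 indiff ⇒ p·0+(1-p)·2 = p·3+(1-p)·1 ⇒ p(-3) = (1-p)(-1) ⇒ p = 1/4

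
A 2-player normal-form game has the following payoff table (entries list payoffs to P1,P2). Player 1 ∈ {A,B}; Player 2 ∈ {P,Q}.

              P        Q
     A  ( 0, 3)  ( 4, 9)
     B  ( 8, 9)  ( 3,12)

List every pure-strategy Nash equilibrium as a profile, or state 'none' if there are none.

Nash profiles: (A,Q)

(A,P): not NE [P1→B gives 8>0; P2→Q gives 9>3]
(A,Q): NE
(B,P): not NE [P2→Q gives 12>9]
(B,Q): not NE [P1→A gives 4>3]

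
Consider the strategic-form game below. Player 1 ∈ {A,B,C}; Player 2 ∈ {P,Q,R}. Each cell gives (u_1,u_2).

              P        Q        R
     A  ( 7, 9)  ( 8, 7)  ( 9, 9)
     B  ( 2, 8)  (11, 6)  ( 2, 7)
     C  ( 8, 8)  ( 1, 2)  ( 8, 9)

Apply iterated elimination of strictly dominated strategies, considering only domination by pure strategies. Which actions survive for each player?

IESDS → P1:{A,C} P2:{P,R}

P2 drop Q (P beats it: A:9>7 B:8>6 C:8>2)
P1 drop B (A beats it: P:7>2 R:9>2)
P1→{A,C} P2→{P,R}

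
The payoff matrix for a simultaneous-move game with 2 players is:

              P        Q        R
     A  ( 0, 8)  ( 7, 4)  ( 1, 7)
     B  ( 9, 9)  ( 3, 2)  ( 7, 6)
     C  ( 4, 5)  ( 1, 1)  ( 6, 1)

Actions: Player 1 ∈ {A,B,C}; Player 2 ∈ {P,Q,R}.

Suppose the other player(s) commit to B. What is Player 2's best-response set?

u_2(P vs B) = 9
u_2(Q vs B) = 2
u_2(R vs B) = 6
max payoff 9 at {P}

argmax u_2 = {P}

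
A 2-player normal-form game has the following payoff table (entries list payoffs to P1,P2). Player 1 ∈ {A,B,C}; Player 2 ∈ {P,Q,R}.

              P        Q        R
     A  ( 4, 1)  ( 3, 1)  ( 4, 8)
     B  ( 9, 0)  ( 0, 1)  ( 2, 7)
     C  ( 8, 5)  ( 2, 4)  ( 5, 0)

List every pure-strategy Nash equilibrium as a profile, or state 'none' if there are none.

(A,P): not NE [P1→B gives 9>4; P2→R gives 8>1]
(A,Q): not NE [P2→R gives 8>1]
(A,R): not NE [P1→C gives 5>4]
(B,P): not NE [P2→R gives 7>0]
(B,Q): not NE [P1→A gives 3>0; P2→R gives 7>1]
(B,R): not NE [P1→C gives 5>2]
(C,P): not NE [P1→B gives 9>8]
(C,Q): not NE [P1→A gives 3>2; P2→P gives 5>4]
(C,R): not NE [P2→P gives 5>0]

Equilibria: none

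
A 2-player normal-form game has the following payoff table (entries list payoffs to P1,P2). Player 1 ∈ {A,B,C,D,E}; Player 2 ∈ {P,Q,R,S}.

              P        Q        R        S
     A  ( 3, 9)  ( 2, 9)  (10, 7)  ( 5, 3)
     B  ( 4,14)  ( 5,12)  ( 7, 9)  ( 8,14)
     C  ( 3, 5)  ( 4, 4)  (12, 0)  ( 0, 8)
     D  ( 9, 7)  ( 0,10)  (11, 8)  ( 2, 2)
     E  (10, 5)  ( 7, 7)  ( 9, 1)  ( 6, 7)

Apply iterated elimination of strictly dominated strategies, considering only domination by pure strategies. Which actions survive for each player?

P2 drop R (Q beats it: A:9>7 B:12>9 C:4>0 D:10>8 E:7>1)
P1 drop A (B beats it: P:4>3 Q:5>2 S:8>5)
P1 drop C (B beats it: P:4>3 Q:5>4 S:8>0)
P1 drop D (E beats it: P:10>9 Q:7>0 S:6>2)
P1→{B,E} P2→{P,Q,S}

IESDS → P1:{B,E} P2:{P,Q,S}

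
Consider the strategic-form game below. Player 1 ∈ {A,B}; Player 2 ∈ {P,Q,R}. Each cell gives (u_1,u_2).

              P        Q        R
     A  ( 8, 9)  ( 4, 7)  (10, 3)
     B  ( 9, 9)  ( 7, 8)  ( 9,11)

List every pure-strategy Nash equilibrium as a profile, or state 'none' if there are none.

PSNE: ∅

(A,P): not NE [P1→B gives 9>8]
(A,Q): not NE [P1→B gives 7>4; P2→P gives 9>7]
(A,R): not NE [P2→P gives 9>3]
(B,P): not NE [P2→R gives 11>9]
(B,Q): not NE [P2→R gives 11>8]
(B,R): not NE [P1→A gives 10>9]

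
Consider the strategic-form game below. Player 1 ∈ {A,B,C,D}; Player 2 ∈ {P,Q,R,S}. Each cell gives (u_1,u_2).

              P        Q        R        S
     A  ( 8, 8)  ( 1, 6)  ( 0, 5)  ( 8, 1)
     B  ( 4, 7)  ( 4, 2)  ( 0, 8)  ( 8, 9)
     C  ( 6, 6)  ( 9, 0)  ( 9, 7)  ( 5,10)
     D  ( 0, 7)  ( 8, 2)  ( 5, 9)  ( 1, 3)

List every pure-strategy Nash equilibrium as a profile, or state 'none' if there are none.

(A,P): NE
(A,Q): not NE [P1→C gives 9>1; P2→P gives 8>6]
(A,R): not NE [P1→C gives 9>0; P2→P gives 8>5]
(A,S): not NE [P2→P gives 8>1]
(B,P): not NE [P1→A gives 8>4; P2→S gives 9>7]
(B,Q): not NE [P1→C gives 9>4; P2→S gives 9>2]
(B,R): not NE [P1→C gives 9>0; P2→S gives 9>8]
(B,S): NE
(C,P): not NE [P1→A gives 8>6; P2→S gives 10>6]
(C,Q): not NE [P2→S gives 10>0]
(C,R): not NE [P2→S gives 10>7]
(C,S): not NE [P1→B gives 8>5]
(D,P): not NE [P1→A gives 8>0; P2→R gives 9>7]
(D,Q): not NE [P1→C gives 9>8; P2→R gives 9>2]
(D,R): not NE [P1→C gives 9>5]
(D,S): not NE [P1→B gives 8>1; P2→R gives 9>3]

PSNE = {(A,P), (B,S)}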